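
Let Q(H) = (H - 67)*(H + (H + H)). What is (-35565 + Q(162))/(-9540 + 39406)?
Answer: 10605/29866 ≈ 0.35509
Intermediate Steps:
Q(H) = 3*H*(-67 + H) (Q(H) = (-67 + H)*(H + 2*H) = (-67 + H)*(3*H) = 3*H*(-67 + H))
(-35565 + Q(162))/(-9540 + 39406) = (-35565 + 3*162*(-67 + 162))/(-9540 + 39406) = (-35565 + 3*162*95)/29866 = (-35565 + 46170)*(1/29866) = 10605*(1/29866) = 10605/29866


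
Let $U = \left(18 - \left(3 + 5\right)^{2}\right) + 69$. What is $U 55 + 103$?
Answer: $1368$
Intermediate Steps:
$U = 23$ ($U = \left(18 - 8^{2}\right) + 69 = \left(18 - 64\right) + 69 = -46 + 69 = 23$)
$U 55 + 103 = 23 \cdot 55 + 103 = 1265 + 103 = 1368$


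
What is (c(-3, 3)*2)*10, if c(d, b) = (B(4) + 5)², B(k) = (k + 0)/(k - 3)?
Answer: 1620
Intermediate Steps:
B(k) = k/(-3 + k)
c(d, b) = 81 (c(d, b) = (4/(-3 + 4) + 5)² = (4/1 + 5)² = (4*1 + 5)² = (4 + 5)² = 9² = 81)
(c(-3, 3)*2)*10 = (81*2)*10 = 162*10 = 1620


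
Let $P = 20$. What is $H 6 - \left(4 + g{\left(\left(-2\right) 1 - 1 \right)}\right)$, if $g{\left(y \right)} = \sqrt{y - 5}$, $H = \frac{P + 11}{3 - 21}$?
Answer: $- \frac{43}{3} - 2 i \sqrt{2} \approx -14.333 - 2.8284 i$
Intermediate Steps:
$H = - \frac{31}{18}$ ($H = \frac{20 + 11}{3 - 21} = \frac{31}{-18} = 31 \left(- \frac{1}{18}\right) = - \frac{31}{18} \approx -1.7222$)
$g{\left(y \right)} = \sqrt{-5 + y}$
$H 6 - \left(4 + g{\left(\left(-2\right) 1 - 1 \right)}\right) = \left(- \frac{31}{18}\right) 6 - \left(4 + \sqrt{-5 - 3}\right) = - \frac{31}{3} - \left(4 + \sqrt{-5 - 3}\right) = - \frac{31}{3} - \left(4 + \sqrt{-8}\right) = - \frac{31}{3} - \left(4 + 2 i \sqrt{2}\right) = - \frac{43}{3} - 2 i \sqrt{2}$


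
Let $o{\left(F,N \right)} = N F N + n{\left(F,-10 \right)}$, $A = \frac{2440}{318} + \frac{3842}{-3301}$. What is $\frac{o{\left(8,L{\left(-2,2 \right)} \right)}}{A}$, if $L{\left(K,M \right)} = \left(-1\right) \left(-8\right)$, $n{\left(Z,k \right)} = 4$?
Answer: $\frac{135413622}{1708171} \approx 79.274$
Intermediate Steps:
$L{\left(K,M \right)} = 8$
$A = \frac{3416342}{524859}$ ($A = 2440 \cdot \frac{1}{318} + 3842 \left(- \frac{1}{3301}\right) = \frac{1220}{159} - \frac{3842}{3301} = \frac{3416342}{524859} \approx 6.5091$)
$o{\left(F,N \right)} = 4 + F N^{2}$ ($o{\left(F,N \right)} = N F N + 4 = F N N + 4 = F N^{2} + 4 = 4 + F N^{2}$)
$\frac{o{\left(8,L{\left(-2,2 \right)} \right)}}{A} = \frac{4 + 8 \cdot 8^{2}}{\frac{3416342}{524859}} = \left(4 + 8 \cdot 64\right) \frac{524859}{3416342} = \left(4 + 512\right) \frac{524859}{3416342} = 516 \cdot \frac{524859}{3416342} = \frac{135413622}{1708171}$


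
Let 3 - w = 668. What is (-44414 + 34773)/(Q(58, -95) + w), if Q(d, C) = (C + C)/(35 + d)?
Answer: 896613/62035 ≈ 14.453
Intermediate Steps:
w = -665 (w = 3 - 1*668 = 3 - 668 = -665)
Q(d, C) = 2*C/(35 + d) (Q(d, C) = (2*C)/(35 + d) = 2*C/(35 + d))
(-44414 + 34773)/(Q(58, -95) + w) = (-44414 + 34773)/(2*(-95)/(35 + 58) - 665) = -9641/(2*(-95)/93 - 665) = -9641/(2*(-95)*(1/93) - 665) = -9641/(-190/93 - 665) = -9641/(-62035/93) = -9641*(-93/62035) = 896613/62035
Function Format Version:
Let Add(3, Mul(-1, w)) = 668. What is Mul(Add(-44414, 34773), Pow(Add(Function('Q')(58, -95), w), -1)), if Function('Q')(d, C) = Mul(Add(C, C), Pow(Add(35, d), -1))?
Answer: Rational(896613, 62035) ≈ 14.453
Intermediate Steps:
w = -665 (w = Add(3, Mul(-1, 668)) = Add(3, -668) = -665)
Function('Q')(d, C) = Mul(2, C, Pow(Add(35, d), -1)) (Function('Q')(d, C) = Mul(Mul(2, C), Pow(Add(35, d), -1)) = Mul(2, C, Pow(Add(35, d), -1)))
Mul(Add(-44414, 34773), Pow(Add(Function('Q')(58, -95), w), -1)) = Mul(Add(-44414, 34773), Pow(Add(Mul(2, -95, Pow(Add(35, 58), -1)), -665), -1)) = Mul(-9641, Pow(Add(Mul(2, -95, Pow(93, -1)), -665), -1)) = Mul(-9641, Pow(Add(Mul(2, -95, Rational(1, 93)), -665), -1)) = Mul(-9641, Pow(Add(Rational(-190, 93), -665), -1)) = Mul(-9641, Pow(Rational(-62035, 93), -1)) = Mul(-9641, Rational(-93, 62035)) = Rational(896613, 62035)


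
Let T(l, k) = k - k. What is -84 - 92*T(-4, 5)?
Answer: -84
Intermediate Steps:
T(l, k) = 0
-84 - 92*T(-4, 5) = -84 - 92*0 = -84 + 0 = -84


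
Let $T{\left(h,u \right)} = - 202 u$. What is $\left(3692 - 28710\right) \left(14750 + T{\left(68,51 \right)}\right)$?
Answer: $-111280064$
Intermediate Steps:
$\left(3692 - 28710\right) \left(14750 + T{\left(68,51 \right)}\right) = \left(3692 - 28710\right) \left(14750 - 10302\right) = - 25018 \left(14750 - 10302\right) = \left(-25018\right) 4448 = -111280064$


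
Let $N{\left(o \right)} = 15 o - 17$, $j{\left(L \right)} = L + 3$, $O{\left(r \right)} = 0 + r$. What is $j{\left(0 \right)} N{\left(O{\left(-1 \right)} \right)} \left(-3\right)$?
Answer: $288$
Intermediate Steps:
$O{\left(r \right)} = r$
$j{\left(L \right)} = 3 + L$
$N{\left(o \right)} = -17 + 15 o$
$j{\left(0 \right)} N{\left(O{\left(-1 \right)} \right)} \left(-3\right) = \left(3 + 0\right) \left(-17 + 15 \left(-1\right)\right) \left(-3\right) = 3 \left(-17 - 15\right) \left(-3\right) = 3 \left(-32\right) \left(-3\right) = \left(-96\right) \left(-3\right) = 288$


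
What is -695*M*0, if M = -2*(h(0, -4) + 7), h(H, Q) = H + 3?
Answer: 0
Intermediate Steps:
h(H, Q) = 3 + H
M = -20 (M = -2*((3 + 0) + 7) = -2*(3 + 7) = -2*10 = -20)
-695*M*0 = -695*(-20)*0 = 13900*0 = 0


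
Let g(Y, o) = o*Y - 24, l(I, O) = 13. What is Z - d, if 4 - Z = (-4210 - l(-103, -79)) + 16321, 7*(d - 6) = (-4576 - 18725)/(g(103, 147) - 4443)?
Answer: -100451611/8302 ≈ -12100.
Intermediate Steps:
g(Y, o) = -24 + Y*o (g(Y, o) = Y*o - 24 = -24 + Y*o)
d = 47223/8302 (d = 6 + ((-4576 - 18725)/((-24 + 103*147) - 4443))/7 = 6 + (-23301/((-24 + 15141) - 4443))/7 = 6 + (-23301/(15117 - 4443))/7 = 6 + (-23301/10674)/7 = 6 + (-23301*1/10674)/7 = 6 + (1/7)*(-2589/1186) = 6 - 2589/8302 = 47223/8302 ≈ 5.6881)
Z = -12094 (Z = 4 - ((-4210 - 1*13) + 16321) = 4 - ((-4210 - 13) + 16321) = 4 - (-4223 + 16321) = 4 - 1*12098 = 4 - 12098 = -12094)
Z - d = -12094 - 1*47223/8302 = -12094 - 47223/8302 = -100451611/8302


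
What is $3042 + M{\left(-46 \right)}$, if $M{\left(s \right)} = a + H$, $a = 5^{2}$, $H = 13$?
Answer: $3080$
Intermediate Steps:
$a = 25$
$M{\left(s \right)} = 38$ ($M{\left(s \right)} = 25 + 13 = 38$)
$3042 + M{\left(-46 \right)} = 3042 + 38 = 3080$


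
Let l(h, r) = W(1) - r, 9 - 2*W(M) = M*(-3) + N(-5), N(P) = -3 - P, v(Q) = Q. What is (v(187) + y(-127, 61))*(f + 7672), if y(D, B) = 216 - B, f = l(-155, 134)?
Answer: 2579706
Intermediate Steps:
W(M) = 7/2 + 3*M/2 (W(M) = 9/2 - (M*(-3) + (-3 - 1*(-5)))/2 = 9/2 - (-3*M + (-3 + 5))/2 = 9/2 - (-3*M + 2)/2 = 9/2 - (2 - 3*M)/2 = 9/2 + (-1 + 3*M/2) = 7/2 + 3*M/2)
l(h, r) = 5 - r (l(h, r) = (7/2 + (3/2)*1) - r = (7/2 + 3/2) - r = 5 - r)
f = -129 (f = 5 - 1*134 = 5 - 134 = -129)
(v(187) + y(-127, 61))*(f + 7672) = (187 + (216 - 1*61))*(-129 + 7672) = (187 + (216 - 61))*7543 = (187 + 155)*7543 = 342*7543 = 2579706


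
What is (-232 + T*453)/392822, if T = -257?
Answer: -116653/392822 ≈ -0.29696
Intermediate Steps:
(-232 + T*453)/392822 = (-232 - 257*453)/392822 = (-232 - 116421)*(1/392822) = -116653*1/392822 = -116653/392822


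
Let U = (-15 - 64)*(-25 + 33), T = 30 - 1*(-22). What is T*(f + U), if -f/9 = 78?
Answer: -69368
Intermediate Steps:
f = -702 (f = -9*78 = -702)
T = 52 (T = 30 + 22 = 52)
U = -632 (U = -79*8 = -632)
T*(f + U) = 52*(-702 - 632) = 52*(-1334) = -69368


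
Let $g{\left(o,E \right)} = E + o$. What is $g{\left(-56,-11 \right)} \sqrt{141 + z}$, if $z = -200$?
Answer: $- 67 i \sqrt{59} \approx - 514.64 i$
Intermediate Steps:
$g{\left(-56,-11 \right)} \sqrt{141 + z} = \left(-11 - 56\right) \sqrt{141 - 200} = - 67 \sqrt{-59} = - 67 i \sqrt{59}$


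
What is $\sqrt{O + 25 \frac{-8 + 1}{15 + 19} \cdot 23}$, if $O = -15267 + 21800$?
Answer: $\frac{3 \sqrt{823922}}{34} \approx 80.091$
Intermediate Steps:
$O = 6533$
$\sqrt{O + 25 \frac{-8 + 1}{15 + 19} \cdot 23} = \sqrt{6533 + 25 \frac{-8 + 1}{15 + 19} \cdot 23} = \sqrt{6533 + 25 \left(- \frac{7}{34}\right) 23} = \sqrt{6533 - \frac{4025}{34}} = \sqrt{\frac{218097}{34}} = \frac{3 \sqrt{823922}}{34}$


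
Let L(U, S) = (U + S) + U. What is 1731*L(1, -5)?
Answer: -5193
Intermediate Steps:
L(U, S) = S + 2*U (L(U, S) = (S + U) + U = S + 2*U)
1731*L(1, -5) = 1731*(-5 + 2*1) = 1731*(-5 + 2) = 1731*(-3) = -5193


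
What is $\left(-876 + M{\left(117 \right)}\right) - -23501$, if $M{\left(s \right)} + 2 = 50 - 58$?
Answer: $22615$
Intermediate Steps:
$M{\left(s \right)} = -10$ ($M{\left(s \right)} = -2 + \left(50 - 58\right) = -2 - 8 = -10$)
$\left(-876 + M{\left(117 \right)}\right) - -23501 = \left(-876 - 10\right) - -23501 = -886 + 23501 = 22615$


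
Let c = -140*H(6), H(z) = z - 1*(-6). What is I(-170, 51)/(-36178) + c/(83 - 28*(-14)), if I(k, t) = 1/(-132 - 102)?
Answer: -2844458977/804236940 ≈ -3.5368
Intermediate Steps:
I(k, t) = -1/234 (I(k, t) = 1/(-234) = -1/234)
H(z) = 6 + z (H(z) = z + 6 = 6 + z)
c = -1680 (c = -140*(6 + 6) = -140*12 = -1680)
I(-170, 51)/(-36178) + c/(83 - 28*(-14)) = -1/234/(-36178) - 1680/(83 - 28*(-14)) = -1/234*(-1/36178) - 1680/(83 + 392) = 1/8465652 - 1680/475 = 1/8465652 - 1680*1/475 = 1/8465652 - 336/95 = -2844458977/804236940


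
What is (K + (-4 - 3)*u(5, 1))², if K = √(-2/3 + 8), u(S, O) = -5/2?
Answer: 3763/12 + 35*√66/3 ≈ 408.36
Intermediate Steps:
u(S, O) = -5/2 (u(S, O) = -5*½ = -5/2)
K = √66/3 (K = √(-2*⅓ + 8) = √(-⅔ + 8) = √(22/3) = √66/3 ≈ 2.7080)
(K + (-4 - 3)*u(5, 1))² = (√66/3 + (-4 - 3)*(-5/2))² = (√66/3 - 7*(-5/2))² = (√66/3 + 35/2)² = (35/2 + √66/3)²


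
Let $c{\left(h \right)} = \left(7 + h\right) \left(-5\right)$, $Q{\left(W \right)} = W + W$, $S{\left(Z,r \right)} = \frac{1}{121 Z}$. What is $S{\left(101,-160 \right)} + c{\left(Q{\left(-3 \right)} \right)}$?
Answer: $- \frac{61104}{12221} \approx -4.9999$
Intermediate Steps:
$S{\left(Z,r \right)} = \frac{1}{121 Z}$
$Q{\left(W \right)} = 2 W$
$c{\left(h \right)} = -35 - 5 h$
$S{\left(101,-160 \right)} + c{\left(Q{\left(-3 \right)} \right)} = \frac{1}{121 \cdot 101} - \left(35 + 5 \cdot 2 \left(-3\right)\right) = \frac{1}{121} \cdot \frac{1}{101} - 5 = \frac{1}{12221} + \left(-35 + 30\right) = \frac{1}{12221} - 5 = - \frac{61104}{12221}$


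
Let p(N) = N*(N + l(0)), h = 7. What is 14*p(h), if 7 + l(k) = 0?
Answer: 0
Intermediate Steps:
l(k) = -7 (l(k) = -7 + 0 = -7)
p(N) = N*(-7 + N) (p(N) = N*(N - 7) = N*(-7 + N))
14*p(h) = 14*(7*(-7 + 7)) = 14*(7*0) = 14*0 = 0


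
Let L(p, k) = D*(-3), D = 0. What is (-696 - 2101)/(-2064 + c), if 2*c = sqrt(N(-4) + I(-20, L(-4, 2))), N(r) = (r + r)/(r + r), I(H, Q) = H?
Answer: 23092032/17040403 + 5594*I*sqrt(19)/17040403 ≈ 1.3551 + 0.0014309*I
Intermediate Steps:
L(p, k) = 0 (L(p, k) = 0*(-3) = 0)
N(r) = 1 (N(r) = (2*r)/((2*r)) = (2*r)*(1/(2*r)) = 1)
c = I*sqrt(19)/2 (c = sqrt(1 - 20)/2 = sqrt(-19)/2 = (I*sqrt(19))/2 = I*sqrt(19)/2 ≈ 2.1795*I)
(-696 - 2101)/(-2064 + c) = (-696 - 2101)/(-2064 + I*sqrt(19)/2) = -2797/(-2064 + I*sqrt(19)/2)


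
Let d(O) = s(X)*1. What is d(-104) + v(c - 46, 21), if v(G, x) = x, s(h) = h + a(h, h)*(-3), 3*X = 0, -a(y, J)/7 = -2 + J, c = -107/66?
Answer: -21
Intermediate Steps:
c = -107/66 (c = -107*1/66 = -107/66 ≈ -1.6212)
a(y, J) = 14 - 7*J (a(y, J) = -7*(-2 + J) = 14 - 7*J)
X = 0 (X = (1/3)*0 = 0)
s(h) = -42 + 22*h (s(h) = h + (14 - 7*h)*(-3) = h + (-42 + 21*h) = -42 + 22*h)
d(O) = -42 (d(O) = (-42 + 22*0)*1 = (-42 + 0)*1 = -42*1 = -42)
d(-104) + v(c - 46, 21) = -42 + 21 = -21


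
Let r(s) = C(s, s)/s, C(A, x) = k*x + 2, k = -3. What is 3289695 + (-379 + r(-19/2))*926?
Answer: 55779593/19 ≈ 2.9358e+6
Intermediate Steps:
C(A, x) = 2 - 3*x (C(A, x) = -3*x + 2 = 2 - 3*x)
r(s) = (2 - 3*s)/s
3289695 + (-379 + r(-19/2))*926 = 3289695 + (-379 + (-3 + 2/((-19/2))))*926 = 3289695 + (-379 + (-3 + 2/((-19*½))))*926 = 3289695 + (-379 + (-3 + 2/(-19/2)))*926 = 3289695 + (-379 + (-3 + 2*(-2/19)))*926 = 3289695 + (-379 + (-3 - 4/19))*926 = 3289695 + (-379 - 61/19)*926 = 3289695 - 7262/19*926 = 3289695 - 6724612/19 = 55779593/19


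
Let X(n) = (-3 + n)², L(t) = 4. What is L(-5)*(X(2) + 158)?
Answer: 636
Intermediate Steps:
L(-5)*(X(2) + 158) = 4*((-3 + 2)² + 158) = 4*((-1)² + 158) = 4*(1 + 158) = 4*159 = 636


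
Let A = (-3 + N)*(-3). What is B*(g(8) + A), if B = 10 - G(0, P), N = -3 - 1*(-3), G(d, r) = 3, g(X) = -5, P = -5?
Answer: 28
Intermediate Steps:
N = 0 (N = -3 + 3 = 0)
A = 9 (A = (-3 + 0)*(-3) = -3*(-3) = 9)
B = 7 (B = 10 - 1*3 = 10 - 3 = 7)
B*(g(8) + A) = 7*(-5 + 9) = 7*4 = 28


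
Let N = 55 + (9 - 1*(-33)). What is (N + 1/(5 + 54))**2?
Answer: 32764176/3481 ≈ 9412.3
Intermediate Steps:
N = 97 (N = 55 + (9 + 33) = 55 + 42 = 97)
(N + 1/(5 + 54))**2 = (97 + 1/(5 + 54))**2 = (97 + 1/59)**2 = (5724/59)**2 = 32764176/3481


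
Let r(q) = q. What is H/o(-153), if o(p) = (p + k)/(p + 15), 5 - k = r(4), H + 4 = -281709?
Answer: -1023063/4 ≈ -2.5577e+5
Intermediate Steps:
H = -281713 (H = -4 - 281709 = -281713)
k = 1 (k = 5 - 1*4 = 5 - 4 = 1)
o(p) = (1 + p)/(15 + p) (o(p) = (p + 1)/(p + 15) = (1 + p)/(15 + p))
H/o(-153) = -281713*(15 - 153)/(1 - 153) = -281713/(-152/(-138)) = -281713/((-1/138*(-152))) = -281713/76/69 = -281713*69/76 = -1023063/4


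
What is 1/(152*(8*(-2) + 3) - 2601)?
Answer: -1/4577 ≈ -0.00021848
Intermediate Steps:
1/(152*(8*(-2) + 3) - 2601) = 1/(152*(-16 + 3) - 2601) = 1/(152*(-13) - 2601) = 1/(-1976 - 2601) = 1/(-4577) = -1/4577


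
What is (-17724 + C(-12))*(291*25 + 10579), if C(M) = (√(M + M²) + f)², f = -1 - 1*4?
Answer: -313641218 - 357080*√33 ≈ -3.1569e+8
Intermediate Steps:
f = -5 (f = -1 - 4 = -5)
C(M) = (-5 + √(M + M²))² (C(M) = (√(M + M²) - 5)² = (-5 + √(M + M²))²)
(-17724 + C(-12))*(291*25 + 10579) = (-17724 + (-5 + √(-12*(1 - 12)))²)*(291*25 + 10579) = (-17724 + (-5 + √(-12*(-11)))²)*(7275 + 10579) = (-17724 + (-5 + √132)²)*17854 = (-17724 + (-5 + 2*√33)²)*17854 = -316444296 + 17854*(-5 + 2*√33)²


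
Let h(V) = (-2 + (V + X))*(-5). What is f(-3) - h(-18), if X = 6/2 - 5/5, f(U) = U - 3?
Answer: -96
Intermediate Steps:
f(U) = -3 + U
X = 2 (X = 6*(1/2) - 5*1/5 = 3 - 1 = 2)
h(V) = -5*V (h(V) = (-2 + (V + 2))*(-5) = (-2 + (2 + V))*(-5) = V*(-5) = -5*V)
f(-3) - h(-18) = (-3 - 3) - (-5)*(-18) = -6 - 1*90 = -6 - 90 = -96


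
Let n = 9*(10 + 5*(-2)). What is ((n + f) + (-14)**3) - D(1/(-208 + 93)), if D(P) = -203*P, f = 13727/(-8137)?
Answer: -2570942136/935755 ≈ -2747.5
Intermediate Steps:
n = 0 (n = 9*(10 - 10) = 9*0 = 0)
f = -13727/8137 (f = 13727*(-1/8137) = -13727/8137 ≈ -1.6870)
((n + f) + (-14)**3) - D(1/(-208 + 93)) = ((0 - 13727/8137) + (-14)**3) - (-203)/(-208 + 93) = (-13727/8137 - 2744) - (-203)/(-115) = -22341655/8137 - (-203)*(-1)/115 = -22341655/8137 - 1*203/115 = -22341655/8137 - 203/115 = -2570942136/935755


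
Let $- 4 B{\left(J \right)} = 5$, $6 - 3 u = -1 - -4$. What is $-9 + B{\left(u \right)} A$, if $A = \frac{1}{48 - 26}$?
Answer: $- \frac{797}{88} \approx -9.0568$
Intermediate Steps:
$u = 1$ ($u = 2 - \frac{-1 - -4}{3} = 2 - \frac{-1 + 4}{3} = 2 - 1 = 1$)
$B{\left(J \right)} = - \frac{5}{4}$ ($B{\left(J \right)} = \left(- \frac{1}{4}\right) 5 = - \frac{5}{4}$)
$A = \frac{1}{22} \approx 0.045455$
$-9 + B{\left(u \right)} A = -9 - \frac{5}{88} = - \frac{797}{88}$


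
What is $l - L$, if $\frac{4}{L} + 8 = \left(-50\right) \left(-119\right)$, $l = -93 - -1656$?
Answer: $\frac{4643671}{2971} \approx 1563.0$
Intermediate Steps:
$l = 1563$ ($l = -93 + 1656 = 1563$)
$L = \frac{2}{2971}$ ($L = \frac{4}{-8 - -5950} = \frac{4}{-8 + 5950} = \frac{4}{5942} = 4 \cdot \frac{1}{5942} = \frac{2}{2971} \approx 0.00067317$)
$l - L = 1563 - \frac{2}{2971} = \frac{4643671}{2971}$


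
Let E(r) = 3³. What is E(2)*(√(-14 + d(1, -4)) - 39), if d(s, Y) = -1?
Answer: -1053 + 27*I*√15 ≈ -1053.0 + 104.57*I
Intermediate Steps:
E(r) = 27
E(2)*(√(-14 + d(1, -4)) - 39) = 27*(√(-14 - 1) - 39) = 27*(√(-15) - 39) = 27*(I*√15 - 39) = 27*(-39 + I*√15) = -1053 + 27*I*√15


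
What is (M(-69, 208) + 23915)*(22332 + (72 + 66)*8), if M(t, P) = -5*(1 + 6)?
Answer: 559651680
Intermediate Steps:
M(t, P) = -35 (M(t, P) = -5*7 = -35)
(M(-69, 208) + 23915)*(22332 + (72 + 66)*8) = (-35 + 23915)*(22332 + (72 + 66)*8) = 23880*(22332 + 138*8) = 23880*(22332 + 1104) = 23880*23436 = 559651680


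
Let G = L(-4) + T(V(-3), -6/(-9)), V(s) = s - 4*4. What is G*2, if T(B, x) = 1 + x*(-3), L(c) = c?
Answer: -10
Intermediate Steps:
V(s) = -16 + s (V(s) = s - 16 = -16 + s)
T(B, x) = 1 - 3*x
G = -5 (G = -4 + (1 - (-18)/(-9)) = -4 + (1 - (-18)*(-1)/9) = -4 + (1 - 3*⅔) = -4 + (1 - 2) = -4 - 1 = -5)
G*2 = -5*2 = -10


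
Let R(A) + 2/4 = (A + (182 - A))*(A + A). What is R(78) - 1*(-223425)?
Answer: 503633/2 ≈ 2.5182e+5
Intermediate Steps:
R(A) = -½ + 364*A (R(A) = -½ + (A + (182 - A))*(A + A) = -½ + 182*(2*A) = -½ + 364*A)
R(78) - 1*(-223425) = (-½ + 364*78) - 1*(-223425) = (-½ + 28392) + 223425 = 56783/2 + 223425 = 503633/2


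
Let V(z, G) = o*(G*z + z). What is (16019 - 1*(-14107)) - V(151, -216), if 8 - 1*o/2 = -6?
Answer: 939146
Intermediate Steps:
o = 28 (o = 16 - 2*(-6) = 16 + 12 = 28)
V(z, G) = 28*z + 28*G*z (V(z, G) = 28*(G*z + z) = 28*(z + G*z) = 28*z + 28*G*z)
(16019 - 1*(-14107)) - V(151, -216) = (16019 - 1*(-14107)) - 28*151*(1 - 216) = (16019 + 14107) - 28*151*(-215) = 30126 - 1*(-909020) = 30126 + 909020 = 939146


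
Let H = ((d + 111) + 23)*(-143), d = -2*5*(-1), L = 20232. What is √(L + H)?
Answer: 6*I*√10 ≈ 18.974*I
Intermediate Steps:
d = 10 (d = -10*(-1) = 10)
H = -20592 (H = ((10 + 111) + 23)*(-143) = (121 + 23)*(-143) = 144*(-143) = -20592)
√(L + H) = √(20232 - 20592) = √(-360) = 6*I*√10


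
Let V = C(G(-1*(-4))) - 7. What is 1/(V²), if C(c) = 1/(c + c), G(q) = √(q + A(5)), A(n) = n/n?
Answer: 100/(70 - √5)² ≈ 0.021777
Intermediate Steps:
A(n) = 1
G(q) = √(1 + q) (G(q) = √(q + 1) = √(1 + q))
C(c) = 1/(2*c)
V = -7 + √5/10 (V = 1/(2*(√(1 - 1*(-4)))) - 7 = 1/(2*(√(1 + 4))) - 7 = 1/(2*(√5)) - 7 = (√5/5)/2 - 7 = √5/10 - 7 = -7 + √5/10 ≈ -6.7764)
1/(V²) = 1/((-7 + √5/10)²) = (-7 + √5/10)⁻²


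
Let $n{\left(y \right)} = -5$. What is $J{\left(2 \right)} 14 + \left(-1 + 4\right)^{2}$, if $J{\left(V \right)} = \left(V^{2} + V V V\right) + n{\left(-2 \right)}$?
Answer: $107$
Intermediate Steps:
$J{\left(V \right)} = -5 + V^{2} + V^{3}$ ($J{\left(V \right)} = \left(V^{2} + V V V\right) - 5 = \left(V^{2} + V^{2} V\right) - 5 = \left(V^{2} + V^{3}\right) - 5 = -5 + V^{2} + V^{3}$)
$J{\left(2 \right)} 14 + \left(-1 + 4\right)^{2} = \left(-5 + 2^{2} + 2^{3}\right) 14 + \left(-1 + 4\right)^{2} = \left(-5 + 4 + 8\right) 14 + 3^{2} = 7 \cdot 14 + 9 = 98 + 9 = 107$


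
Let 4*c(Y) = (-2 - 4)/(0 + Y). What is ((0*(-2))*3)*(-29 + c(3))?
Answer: 0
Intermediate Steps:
c(Y) = -3/(2*Y) (c(Y) = ((-2 - 4)/(0 + Y))/4 = (-6/Y)/4 = -3/(2*Y))
((0*(-2))*3)*(-29 + c(3)) = ((0*(-2))*3)*(-29 - 3/2/3) = (0*3)*(-29 - 3/2*⅓) = 0*(-29 - ½) = 0*(-59/2) = 0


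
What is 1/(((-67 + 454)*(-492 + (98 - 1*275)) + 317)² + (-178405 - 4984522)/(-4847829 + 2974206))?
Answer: 1873623/125283023400054635 ≈ 1.4955e-11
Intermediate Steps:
1/(((-67 + 454)*(-492 + (98 - 1*275)) + 317)² + (-178405 - 4984522)/(-4847829 + 2974206)) = 1/((387*(-492 + (98 - 275)) + 317)² - 5162927/(-1873623)) = 1/((387*(-492 - 177) + 317)² - 5162927*(-1/1873623)) = 1/((387*(-669) + 317)² + 5162927/1873623) = 1/((-258903 + 317)² + 5162927/1873623) = 1/((-258586)² + 5162927/1873623) = 1/(66866719396 + 5162927/1873623) = 1/(125283023400054635/1873623) = 1873623/125283023400054635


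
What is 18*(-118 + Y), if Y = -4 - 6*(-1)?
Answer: -2088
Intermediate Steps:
Y = 2 (Y = -4 + 6 = 2)
18*(-118 + Y) = 18*(-118 + 2) = 18*(-116) = -2088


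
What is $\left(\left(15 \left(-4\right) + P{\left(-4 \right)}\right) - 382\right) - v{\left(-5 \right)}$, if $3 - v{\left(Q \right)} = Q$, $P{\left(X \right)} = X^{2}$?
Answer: $-434$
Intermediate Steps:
$v{\left(Q \right)} = 3 - Q$
$\left(\left(15 \left(-4\right) + P{\left(-4 \right)}\right) - 382\right) - v{\left(-5 \right)} = \left(\left(15 \left(-4\right) + \left(-4\right)^{2}\right) - 382\right) - \left(3 - -5\right) = \left(\left(-60 + 16\right) - 382\right) - \left(3 + 5\right) = \left(-44 - 382\right) - 8 = -426 - 8 = -434$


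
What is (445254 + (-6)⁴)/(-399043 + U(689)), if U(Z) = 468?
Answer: -17862/15943 ≈ -1.1204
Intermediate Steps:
(445254 + (-6)⁴)/(-399043 + U(689)) = (445254 + (-6)⁴)/(-399043 + 468) = (445254 + 1296)/(-398575) = 446550*(-1/398575) = -17862/15943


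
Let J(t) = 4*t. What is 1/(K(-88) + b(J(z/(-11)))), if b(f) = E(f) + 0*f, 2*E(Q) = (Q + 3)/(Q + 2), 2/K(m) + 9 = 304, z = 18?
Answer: 5900/2341 ≈ 2.5203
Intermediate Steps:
K(m) = 2/295 (K(m) = 2/(-9 + 304) = 2/295)
E(Q) = (3 + Q)/(2*(2 + Q)) (E(Q) = ((Q + 3)/(Q + 2))/2 = ((3 + Q)/(2 + Q))/2 = (3 + Q)/(2*(2 + Q)))
b(f) = (3 + f)/(2*(2 + f)) (b(f) = (3 + f)/(2*(2 + f)) + 0*f = (3 + f)/(2*(2 + f)) + 0 = (3 + f)/(2*(2 + f)))
1/(K(-88) + b(J(z/(-11)))) = 1/(2/295 + (3 + 4*(18/(-11)))/(2*(2 + 4*(18/(-11))))) = 1/(2/295 + (3 + 4*(18*(-1/11)))/(2*(2 + 4*(18*(-1/11))))) = 1/(2/295 + (3 + 4*(-18/11))/(2*(2 + 4*(-18/11)))) = 1/(2/295 + (3 - 72/11)/(2*(2 - 72/11))) = 1/(2/295 + (½)*(-39/11)/(-50/11)) = 1/(2/295 + (½)*(-11/50)*(-39/11)) = 1/(2/295 + 39/100) = 1/(2341/5900) = 5900/2341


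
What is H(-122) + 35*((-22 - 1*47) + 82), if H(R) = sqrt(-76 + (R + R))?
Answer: 455 + 8*I*sqrt(5) ≈ 455.0 + 17.889*I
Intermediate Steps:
H(R) = sqrt(-76 + 2*R)
H(-122) + 35*((-22 - 1*47) + 82) = sqrt(-76 + 2*(-122)) + 35*((-22 - 1*47) + 82) = sqrt(-76 - 244) + 35*((-22 - 47) + 82) = sqrt(-320) + 35*(-69 + 82) = 8*I*sqrt(5) + 35*13 = 8*I*sqrt(5) + 455 = 455 + 8*I*sqrt(5)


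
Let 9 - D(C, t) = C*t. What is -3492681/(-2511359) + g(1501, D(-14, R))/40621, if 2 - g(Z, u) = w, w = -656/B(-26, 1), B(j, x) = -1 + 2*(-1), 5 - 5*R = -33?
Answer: 423996201353/306041741817 ≈ 1.3854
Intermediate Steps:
R = 38/5 (R = 1 - 1/5*(-33) = 1 + 33/5 = 38/5 ≈ 7.6000)
B(j, x) = -3 (B(j, x) = -1 - 2 = -3)
w = 656/3 (w = -656/(-3) = -656*(-1/3) = 656/3 ≈ 218.67)
D(C, t) = 9 - C*t
g(Z, u) = -650/3 (g(Z, u) = 2 - 1*656/3 = 2 - 656/3 = -650/3)
-3492681/(-2511359) + g(1501, D(-14, R))/40621 = -3492681/(-2511359) - 650/3/40621 = -3492681*(-1/2511359) - 650/3*1/40621 = 3492681/2511359 - 650/121863 = 423996201353/306041741817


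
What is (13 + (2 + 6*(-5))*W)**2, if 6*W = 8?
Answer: 5329/9 ≈ 592.11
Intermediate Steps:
W = 4/3 (W = (1/6)*8 = 4/3 ≈ 1.3333)
(13 + (2 + 6*(-5))*W)**2 = (13 + (2 + 6*(-5))*(4/3))**2 = (13 + (2 - 30)*(4/3))**2 = (13 - 28*4/3)**2 = (13 - 112/3)**2 = (-73/3)**2 = 5329/9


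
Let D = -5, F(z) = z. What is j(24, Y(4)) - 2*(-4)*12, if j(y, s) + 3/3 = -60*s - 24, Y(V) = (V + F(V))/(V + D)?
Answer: 551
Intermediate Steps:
Y(V) = 2*V/(-5 + V) (Y(V) = (V + V)/(V - 5) = (2*V)/(-5 + V) = 2*V/(-5 + V))
j(y, s) = -25 - 60*s (j(y, s) = -1 + (-60*s - 24) = -1 + (-24 - 60*s) = -25 - 60*s)
j(24, Y(4)) - 2*(-4)*12 = (-25 - 120*4/(-5 + 4)) - 2*(-4)*12 = (-25 - 120*4/(-1)) - (-8)*12 = (-25 - 120*4*(-1)) - 1*(-96) = (-25 - 60*(-8)) + 96 = (-25 + 480) + 96 = 455 + 96 = 551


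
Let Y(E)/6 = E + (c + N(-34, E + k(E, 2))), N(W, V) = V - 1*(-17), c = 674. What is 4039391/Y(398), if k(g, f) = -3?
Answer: 4039391/8904 ≈ 453.66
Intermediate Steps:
N(W, V) = 17 + V (N(W, V) = V + 17 = 17 + V)
Y(E) = 4128 + 12*E (Y(E) = 6*(E + (674 + (17 + (E - 3)))) = 6*(E + (674 + (17 + (-3 + E)))) = 6*(E + (674 + (14 + E))) = 6*(E + (688 + E)) = 6*(688 + 2*E) = 4128 + 12*E)
4039391/Y(398) = 4039391/(4128 + 12*398) = 4039391/(4128 + 4776) = 4039391/8904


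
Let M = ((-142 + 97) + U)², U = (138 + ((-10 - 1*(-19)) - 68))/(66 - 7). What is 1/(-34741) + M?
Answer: 230533490535/120933421 ≈ 1906.3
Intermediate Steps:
U = 79/59 (U = (138 + ((-10 + 19) - 68))/59 = (138 + (9 - 68))*(1/59) = (138 - 59)*(1/59) = 79*(1/59) = 79/59 ≈ 1.3390)
M = 6635776/3481 (M = ((-142 + 97) + 79/59)² = (-45 + 79/59)² = (-2576/59)² = 6635776/3481 ≈ 1906.3)
1/(-34741) + M = 1/(-34741) + 6635776/3481 = -1/34741 + 6635776/3481 = 230533490535/120933421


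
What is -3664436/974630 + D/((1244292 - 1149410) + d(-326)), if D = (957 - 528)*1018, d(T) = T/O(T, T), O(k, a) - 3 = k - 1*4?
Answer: 1274477481829/1511979580310 ≈ 0.84292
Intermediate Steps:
O(k, a) = -1 + k (O(k, a) = 3 + (k - 1*4) = 3 + (k - 4) = 3 + (-4 + k) = -1 + k)
d(T) = T/(-1 + T)
D = 436722 (D = 429*1018 = 436722)
-3664436/974630 + D/((1244292 - 1149410) + d(-326)) = -3664436/974630 + 436722/((1244292 - 1149410) - 326/(-1 - 326)) = -3664436*1/974630 + 436722/(94882 - 326/(-327)) = -1832218/487315 + 436722/(94882 - 326*(-1/327)) = -1832218/487315 + 436722/(94882 + 326/327) = -1832218/487315 + 436722/(31026740/327) = -1832218/487315 + 436722*(327/31026740) = -1832218/487315 + 71404047/15513370 = 1274477481829/1511979580310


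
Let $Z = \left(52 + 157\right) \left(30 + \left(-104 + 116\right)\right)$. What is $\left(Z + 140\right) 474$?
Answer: $4227132$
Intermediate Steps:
$Z = 8778$ ($Z = 209 \left(30 + 12\right) = 209 \cdot 42 = 8778$)
$\left(Z + 140\right) 474 = \left(8778 + 140\right) 474 = 8918 \cdot 474 = 4227132$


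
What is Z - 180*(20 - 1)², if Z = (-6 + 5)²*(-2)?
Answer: -64982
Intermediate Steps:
Z = -2 (Z = (-1)²*(-2) = 1*(-2) = -2)
Z - 180*(20 - 1)² = -2 - 180*(20 - 1)² = -2 - 180*19² = -2 - 180*361 = -2 - 64980 = -64982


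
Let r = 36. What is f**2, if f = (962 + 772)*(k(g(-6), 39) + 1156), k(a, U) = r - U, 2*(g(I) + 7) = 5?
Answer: 3997208487204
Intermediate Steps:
g(I) = -9/2 (g(I) = -7 + (1/2)*5 = -7 + 5/2 = -9/2)
k(a, U) = 36 - U
f = 1999302 (f = (962 + 772)*((36 - 1*39) + 1156) = 1734*((36 - 39) + 1156) = 1734*(-3 + 1156) = 1734*1153 = 1999302)
f**2 = 1999302**2 = 3997208487204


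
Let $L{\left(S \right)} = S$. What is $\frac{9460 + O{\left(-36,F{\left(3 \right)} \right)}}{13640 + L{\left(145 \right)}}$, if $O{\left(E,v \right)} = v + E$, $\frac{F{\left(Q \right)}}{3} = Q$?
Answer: $\frac{9433}{13785} \approx 0.68429$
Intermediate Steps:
$F{\left(Q \right)} = 3 Q$
$O{\left(E,v \right)} = E + v$
$\frac{9460 + O{\left(-36,F{\left(3 \right)} \right)}}{13640 + L{\left(145 \right)}} = \frac{9460 + \left(-36 + 3 \cdot 3\right)}{13640 + 145} = \frac{9460 + \left(-36 + 9\right)}{13785} = \left(9460 - 27\right) \frac{1}{13785} = 9433 \cdot \frac{1}{13785} = \frac{9433}{13785}$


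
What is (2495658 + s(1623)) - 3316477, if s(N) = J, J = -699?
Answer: -821518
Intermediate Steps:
s(N) = -699
(2495658 + s(1623)) - 3316477 = (2495658 - 699) - 3316477 = 2494959 - 3316477 = -821518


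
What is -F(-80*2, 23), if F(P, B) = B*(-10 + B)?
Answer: -299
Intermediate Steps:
-F(-80*2, 23) = -23*(-10 + 23) = -23*13 = -1*299 = -299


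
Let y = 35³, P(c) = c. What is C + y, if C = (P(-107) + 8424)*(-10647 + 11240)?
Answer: 4974856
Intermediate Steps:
C = 4931981 (C = (-107 + 8424)*(-10647 + 11240) = 8317*593 = 4931981)
y = 42875
C + y = 4931981 + 42875 = 4974856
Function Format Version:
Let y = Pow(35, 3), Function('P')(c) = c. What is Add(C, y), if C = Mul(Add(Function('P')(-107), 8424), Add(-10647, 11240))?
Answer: 4974856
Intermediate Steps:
C = 4931981 (C = Mul(Add(-107, 8424), Add(-10647, 11240)) = Mul(8317, 593) = 4931981)
y = 42875
Add(C, y) = Add(4931981, 42875) = 4974856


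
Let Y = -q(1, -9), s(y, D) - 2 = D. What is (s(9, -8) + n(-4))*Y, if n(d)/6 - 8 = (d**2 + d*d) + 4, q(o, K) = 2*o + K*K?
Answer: -21414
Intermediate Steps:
s(y, D) = 2 + D
q(o, K) = K**2 + 2*o (q(o, K) = 2*o + K**2 = K**2 + 2*o)
n(d) = 72 + 12*d**2 (n(d) = 48 + 6*((d**2 + d*d) + 4) = 48 + 6*((d**2 + d**2) + 4) = 48 + 6*(2*d**2 + 4) = 48 + 6*(4 + 2*d**2) = 48 + (24 + 12*d**2) = 72 + 12*d**2)
Y = -83 (Y = -((-9)**2 + 2*1) = -(81 + 2) = -1*83 = -83)
(s(9, -8) + n(-4))*Y = ((2 - 8) + (72 + 12*(-4)**2))*(-83) = (-6 + (72 + 12*16))*(-83) = (-6 + (72 + 192))*(-83) = (-6 + 264)*(-83) = 258*(-83) = -21414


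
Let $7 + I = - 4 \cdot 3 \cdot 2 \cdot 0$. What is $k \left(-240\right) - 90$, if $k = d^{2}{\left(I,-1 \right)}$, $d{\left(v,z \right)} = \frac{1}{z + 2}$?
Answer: $-330$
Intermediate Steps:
$I = -7$ ($I = -7 - 4 \cdot 3 \cdot 2 \cdot 0 = -7 - 4 \cdot 6 \cdot 0 = -7 - 0 = -7 + 0 = -7$)
$d{\left(v,z \right)} = \frac{1}{2 + z}$
$k = 1$ ($k = \left(\frac{1}{2 - 1}\right)^{2} = \left(1^{-1}\right)^{2} = 1^{2} = 1$)
$k \left(-240\right) - 90 = 1 \left(-240\right) - 90 = -240 - 90 = -330$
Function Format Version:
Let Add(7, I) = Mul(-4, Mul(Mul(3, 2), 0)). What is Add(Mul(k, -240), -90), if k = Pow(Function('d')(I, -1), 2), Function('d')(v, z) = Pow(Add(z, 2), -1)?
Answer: -330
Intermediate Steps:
I = -7 (I = Add(-7, Mul(-4, Mul(Mul(3, 2), 0))) = Add(-7, Mul(-4, Mul(6, 0))) = Add(-7, Mul(-4, 0)) = Add(-7, 0) = -7)
Function('d')(v, z) = Pow(Add(2, z), -1)
k = 1 (k = Pow(Pow(Add(2, -1), -1), 2) = Pow(Pow(1, -1), 2) = Pow(1, 2) = 1)
Add(Mul(k, -240), -90) = Add(Mul(1, -240), -90) = Add(-240, -90) = -330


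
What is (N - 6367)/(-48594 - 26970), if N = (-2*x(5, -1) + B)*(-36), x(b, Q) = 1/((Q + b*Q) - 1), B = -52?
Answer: 31537/528948 ≈ 0.059622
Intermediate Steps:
x(b, Q) = 1/(-1 + Q + Q*b) (x(b, Q) = 1/((Q + Q*b) - 1) = 1/(-1 + Q + Q*b))
N = 13032/7 (N = (-2/(-1 - 1 - 1*5) - 52)*(-36) = (-2/(-1 - 1 - 5) - 52)*(-36) = (-2/(-7) - 52)*(-36) = (-2*(-⅐) - 52)*(-36) = (2/7 - 52)*(-36) = -362/7*(-36) = 13032/7 ≈ 1861.7)
(N - 6367)/(-48594 - 26970) = (13032/7 - 6367)/(-48594 - 26970) = -31537/7/(-75564) = -31537/7*(-1/75564) = 31537/528948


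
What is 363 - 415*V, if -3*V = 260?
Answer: 108989/3 ≈ 36330.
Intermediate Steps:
V = -260/3 (V = -⅓*260 = -260/3 ≈ -86.667)
363 - 415*V = 363 - 415*(-260/3) = 363 + 107900/3 = 108989/3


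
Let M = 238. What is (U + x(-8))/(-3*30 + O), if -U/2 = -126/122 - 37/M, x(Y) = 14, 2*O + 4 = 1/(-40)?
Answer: -9510160/53433499 ≈ -0.17798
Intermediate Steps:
O = -161/80 (O = -2 + (½)/(-40) = -2 + (½)*(-1/40) = -2 - 1/80 = -161/80 ≈ -2.0125)
U = 17251/7259 (U = -2*(-126/122 - 37/238) = -2*(-126*1/122 - 37*1/238) = -2*(-63/61 - 37/238) = -2*(-17251/14518) = 17251/7259 ≈ 2.3765)
(U + x(-8))/(-3*30 + O) = (17251/7259 + 14)/(-3*30 - 161/80) = 118877/(7259*(-90 - 161/80)) = 118877/(7259*(-7361/80)) = (118877/7259)*(-80/7361) = -9510160/53433499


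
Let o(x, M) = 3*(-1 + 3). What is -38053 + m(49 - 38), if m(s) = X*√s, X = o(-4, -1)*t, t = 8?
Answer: -38053 + 48*√11 ≈ -37894.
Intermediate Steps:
o(x, M) = 6 (o(x, M) = 3*2 = 6)
X = 48 (X = 6*8 = 48)
m(s) = 48*√s
-38053 + m(49 - 38) = -38053 + 48*√(49 - 38) = -38053 + 48*√11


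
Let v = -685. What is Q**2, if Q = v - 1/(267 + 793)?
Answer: 527222662201/1123600 ≈ 4.6923e+5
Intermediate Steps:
Q = -726101/1060 (Q = -685 - 1/(267 + 793) = -685 - 1/1060 = -726101/1060 ≈ -685.00)
Q**2 = (-726101/1060)**2 = 527222662201/1123600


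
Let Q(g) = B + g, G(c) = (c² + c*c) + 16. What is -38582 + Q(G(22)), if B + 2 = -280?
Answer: -37880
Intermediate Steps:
B = -282 (B = -2 - 280 = -282)
G(c) = 16 + 2*c² (G(c) = (c² + c²) + 16 = 2*c² + 16 = 16 + 2*c²)
Q(g) = -282 + g
-38582 + Q(G(22)) = -38582 + (-282 + (16 + 2*22²)) = -38582 + (-282 + (16 + 2*484)) = -38582 + (-282 + (16 + 968)) = -38582 + (-282 + 984) = -38582 + 702 = -37880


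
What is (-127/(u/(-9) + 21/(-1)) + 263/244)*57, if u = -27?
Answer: 339359/732 ≈ 463.60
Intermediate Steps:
(-127/(u/(-9) + 21/(-1)) + 263/244)*57 = (-127/(-27/(-9) + 21/(-1)) + 263/244)*57 = (-127/(-27*(-⅑) + 21*(-1)) + 263*(1/244))*57 = (-127/(3 - 21) + 263/244)*57 = (-127/(-18) + 263/244)*57 = (-127*(-1/18) + 263/244)*57 = (127/18 + 263/244)*57 = (17861/2196)*57 = 339359/732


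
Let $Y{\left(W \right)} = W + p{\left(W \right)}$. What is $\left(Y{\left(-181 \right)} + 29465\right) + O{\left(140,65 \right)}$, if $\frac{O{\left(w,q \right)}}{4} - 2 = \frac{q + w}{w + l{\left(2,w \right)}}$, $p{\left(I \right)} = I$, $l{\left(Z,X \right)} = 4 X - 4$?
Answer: $\frac{5065519}{174} \approx 29112.0$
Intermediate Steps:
$l{\left(Z,X \right)} = -4 + 4 X$
$O{\left(w,q \right)} = 8 + \frac{4 \left(q + w\right)}{-4 + 5 w}$ ($O{\left(w,q \right)} = 8 + 4 \frac{q + w}{w + \left(-4 + 4 w\right)} = 8 + 4 \frac{q + w}{-4 + 5 w} = 8 + \frac{4 \left(q + w\right)}{-4 + 5 w}$)
$Y{\left(W \right)} = 2 W$ ($Y{\left(W \right)} = W + W = 2 W$)
$\left(Y{\left(-181 \right)} + 29465\right) + O{\left(140,65 \right)} = \left(2 \left(-181\right) + 29465\right) + \frac{4 \left(-8 + 65 + 11 \cdot 140\right)}{-4 + 5 \cdot 140} = \left(-362 + 29465\right) + \frac{4 \left(-8 + 65 + 1540\right)}{-4 + 700} = 29103 + 4 \cdot \frac{1}{696} \cdot 1597 = 29103 + \frac{1597}{174} = \frac{5065519}{174}$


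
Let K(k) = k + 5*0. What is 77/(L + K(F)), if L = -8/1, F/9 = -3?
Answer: -11/5 ≈ -2.2000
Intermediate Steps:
F = -27 (F = 9*(-3) = -27)
K(k) = k (K(k) = k + 0 = k)
L = -8 (L = -8*1 = -8)
77/(L + K(F)) = 77/(-8 - 27) = 77/(-35) = -1/35*77 = -11/5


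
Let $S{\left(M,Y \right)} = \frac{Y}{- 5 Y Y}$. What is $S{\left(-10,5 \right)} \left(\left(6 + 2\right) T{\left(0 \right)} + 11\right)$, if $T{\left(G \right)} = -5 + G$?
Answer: $\frac{29}{25} \approx 1.16$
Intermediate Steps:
$S{\left(M,Y \right)} = - \frac{1}{5 Y}$ ($S{\left(M,Y \right)} = \frac{Y}{\left(-5\right) Y^{2}} = Y \left(- \frac{1}{5 Y^{2}}\right) = - \frac{1}{5 Y}$)
$S{\left(-10,5 \right)} \left(\left(6 + 2\right) T{\left(0 \right)} + 11\right) = - \frac{1}{5 \cdot 5} \left(\left(6 + 2\right) \left(-5 + 0\right) + 11\right) = \left(- \frac{1}{5}\right) \frac{1}{5} \left(8 \left(-5\right) + 11\right) = - \frac{-40 + 11}{25} = \left(- \frac{1}{25}\right) \left(-29\right) = \frac{29}{25}$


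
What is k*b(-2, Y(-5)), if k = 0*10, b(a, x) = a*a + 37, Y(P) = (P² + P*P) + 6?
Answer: 0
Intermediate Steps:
Y(P) = 6 + 2*P² (Y(P) = (P² + P²) + 6 = 2*P² + 6 = 6 + 2*P²)
b(a, x) = 37 + a² (b(a, x) = a² + 37 = 37 + a²)
k = 0
k*b(-2, Y(-5)) = 0*(37 + (-2)²) = 0*(37 + 4) = 0*41 = 0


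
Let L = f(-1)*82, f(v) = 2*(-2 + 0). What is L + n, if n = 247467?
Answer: 247139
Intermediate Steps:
f(v) = -4 (f(v) = 2*(-2) = -4)
L = -328 (L = -4*82 = -328)
L + n = -328 + 247467 = 247139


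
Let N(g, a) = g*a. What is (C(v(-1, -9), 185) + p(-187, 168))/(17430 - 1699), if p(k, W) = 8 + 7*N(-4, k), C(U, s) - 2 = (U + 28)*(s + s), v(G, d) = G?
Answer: 15236/15731 ≈ 0.96853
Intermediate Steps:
C(U, s) = 2 + 2*s*(28 + U) (C(U, s) = 2 + (U + 28)*(s + s) = 2 + (28 + U)*(2*s) = 2 + 2*s*(28 + U))
N(g, a) = a*g
p(k, W) = 8 - 28*k (p(k, W) = 8 + 7*(k*(-4)) = 8 + 7*(-4*k) = 8 - 28*k)
(C(v(-1, -9), 185) + p(-187, 168))/(17430 - 1699) = ((2 + 56*185 + 2*(-1)*185) + (8 - 28*(-187)))/(17430 - 1699) = ((2 + 10360 - 370) + (8 + 5236))/15731 = (9992 + 5244)*(1/15731) = 15236*(1/15731) = 15236/15731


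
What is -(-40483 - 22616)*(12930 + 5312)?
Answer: 1151051958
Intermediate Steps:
-(-40483 - 22616)*(12930 + 5312) = -(-63099)*18242 = -1*(-1151051958) = 1151051958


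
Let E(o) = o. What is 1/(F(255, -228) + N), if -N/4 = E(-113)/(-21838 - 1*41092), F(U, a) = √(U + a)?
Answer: 7111090/26731196999 + 2970138675*√3/26731196999 ≈ 0.19272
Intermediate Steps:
N = -226/31465 (N = -(-452)/(-21838 - 1*41092) = -(-452)/(-21838 - 41092) = -(-452)/(-62930) = -(-452)*(-1)/62930 = -4*113/62930 = -226/31465 ≈ -0.0071826)
1/(F(255, -228) + N) = 1/(√(255 - 228) - 226/31465) = 1/(√27 - 226/31465) = 1/(3*√3 - 226/31465) = 1/(-226/31465 + 3*√3)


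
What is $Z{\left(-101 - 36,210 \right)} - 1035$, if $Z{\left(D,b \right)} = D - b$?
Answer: $-1382$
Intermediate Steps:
$Z{\left(-101 - 36,210 \right)} - 1035 = \left(\left(-101 - 36\right) - 210\right) - 1035 = \left(-137 - 210\right) - 1035 = -347 - 1035 = -1382$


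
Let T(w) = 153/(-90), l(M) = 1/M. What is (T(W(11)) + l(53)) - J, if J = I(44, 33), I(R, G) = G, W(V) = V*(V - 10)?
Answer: -18381/530 ≈ -34.681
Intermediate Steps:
W(V) = V*(-10 + V)
J = 33
T(w) = -17/10 (T(w) = 153*(-1/90) = -17/10)
(T(W(11)) + l(53)) - J = (-17/10 + 1/53) - 1*33 = (-17/10 + 1/53) - 33 = -891/530 - 33 = -18381/530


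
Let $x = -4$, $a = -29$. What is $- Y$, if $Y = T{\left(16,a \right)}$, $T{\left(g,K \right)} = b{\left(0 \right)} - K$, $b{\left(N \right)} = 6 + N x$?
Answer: $-35$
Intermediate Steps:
$b{\left(N \right)} = 6 - 4 N$ ($b{\left(N \right)} = 6 + N \left(-4\right) = 6 - 4 N$)
$T{\left(g,K \right)} = 6 - K$ ($T{\left(g,K \right)} = \left(6 - 0\right) - K = \left(6 + 0\right) - K = 6 - K$)
$Y = 35$ ($Y = 6 - -29 = 6 + 29 = 35$)
$- Y = \left(-1\right) 35 = -35$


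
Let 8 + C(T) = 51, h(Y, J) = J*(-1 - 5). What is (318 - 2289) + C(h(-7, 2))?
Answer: -1928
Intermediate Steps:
h(Y, J) = -6*J (h(Y, J) = J*(-6) = -6*J)
C(T) = 43 (C(T) = -8 + 51 = 43)
(318 - 2289) + C(h(-7, 2)) = (318 - 2289) + 43 = -1971 + 43 = -1928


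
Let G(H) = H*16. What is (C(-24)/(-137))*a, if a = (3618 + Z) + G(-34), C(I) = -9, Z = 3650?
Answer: 60516/137 ≈ 441.72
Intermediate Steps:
G(H) = 16*H
a = 6724 (a = (3618 + 3650) + 16*(-34) = 7268 - 544 = 6724)
(C(-24)/(-137))*a = -9/(-137)*6724 = -9*(-1/137)*6724 = (9/137)*6724 = 60516/137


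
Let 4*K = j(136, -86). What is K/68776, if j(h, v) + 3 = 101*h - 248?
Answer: 13485/275104 ≈ 0.049018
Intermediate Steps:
j(h, v) = -251 + 101*h (j(h, v) = -3 + (101*h - 248) = -3 + (-248 + 101*h) = -251 + 101*h)
K = 13485/4 (K = (-251 + 101*136)/4 = (-251 + 13736)/4 = (¼)*13485 = 13485/4 ≈ 3371.3)
K/68776 = (13485/4)/68776 = (13485/4)*(1/68776) = 13485/275104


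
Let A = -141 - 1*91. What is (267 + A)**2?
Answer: 1225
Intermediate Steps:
A = -232 (A = -141 - 91 = -232)
(267 + A)**2 = (267 - 232)**2 = 35**2 = 1225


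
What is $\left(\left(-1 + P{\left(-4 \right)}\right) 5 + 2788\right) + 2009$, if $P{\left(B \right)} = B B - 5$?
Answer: $4847$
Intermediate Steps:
$P{\left(B \right)} = -5 + B^{2}$ ($P{\left(B \right)} = B^{2} - 5 = -5 + B^{2}$)
$\left(\left(-1 + P{\left(-4 \right)}\right) 5 + 2788\right) + 2009 = \left(\left(-1 - \left(5 - \left(-4\right)^{2}\right)\right) 5 + 2788\right) + 2009 = \left(\left(-1 + \left(-5 + 16\right)\right) 5 + 2788\right) + 2009 = \left(\left(-1 + 11\right) 5 + 2788\right) + 2009 = \left(10 \cdot 5 + 2788\right) + 2009 = \left(50 + 2788\right) + 2009 = 2838 + 2009 = 4847$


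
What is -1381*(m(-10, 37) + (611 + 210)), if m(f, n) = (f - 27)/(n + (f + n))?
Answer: -72512167/64 ≈ -1.1330e+6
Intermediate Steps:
m(f, n) = (-27 + f)/(f + 2*n)
-1381*(m(-10, 37) + (611 + 210)) = -1381*((-27 - 10)/(-10 + 2*37) + (611 + 210)) = -1381*(-37/(-10 + 74) + 821) = -1381*(-37/64 + 821) = -1381*52507/64 = -72512167/64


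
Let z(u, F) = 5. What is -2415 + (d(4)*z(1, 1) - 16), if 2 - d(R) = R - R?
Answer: -2421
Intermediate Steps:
d(R) = 2 (d(R) = 2 - (R - R) = 2 - 1*0 = 2 + 0 = 2)
-2415 + (d(4)*z(1, 1) - 16) = -2415 + (2*5 - 16) = -2415 + (10 - 16) = -2415 - 6 = -2421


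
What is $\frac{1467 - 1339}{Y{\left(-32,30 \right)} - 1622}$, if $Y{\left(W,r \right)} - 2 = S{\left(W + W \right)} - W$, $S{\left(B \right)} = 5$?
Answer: $- \frac{128}{1583} \approx -0.080859$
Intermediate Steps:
$Y{\left(W,r \right)} = 7 - W$ ($Y{\left(W,r \right)} = 2 - \left(-5 + W\right) = 7 - W$)
$\frac{1467 - 1339}{Y{\left(-32,30 \right)} - 1622} = \frac{1467 - 1339}{\left(7 - -32\right) - 1622} = \frac{128}{\left(7 + 32\right) - 1622} = \frac{128}{39 - 1622} = \frac{128}{-1583} = 128 \left(- \frac{1}{1583}\right) = - \frac{128}{1583}$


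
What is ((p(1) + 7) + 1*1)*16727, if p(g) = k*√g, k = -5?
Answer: 50181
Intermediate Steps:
p(g) = -5*√g
((p(1) + 7) + 1*1)*16727 = ((-5*√1 + 7) + 1*1)*16727 = ((-5*1 + 7) + 1)*16727 = ((-5 + 7) + 1)*16727 = (2 + 1)*16727 = 3*16727 = 50181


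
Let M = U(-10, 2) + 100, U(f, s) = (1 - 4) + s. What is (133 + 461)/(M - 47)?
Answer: 297/26 ≈ 11.423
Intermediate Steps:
U(f, s) = -3 + s
M = 99 (M = (-3 + 2) + 100 = -1 + 100 = 99)
(133 + 461)/(M - 47) = (133 + 461)/(99 - 47) = 594/52 = 594*(1/52) = 297/26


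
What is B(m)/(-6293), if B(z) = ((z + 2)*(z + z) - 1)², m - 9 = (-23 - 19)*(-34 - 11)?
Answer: -52128356680009/6293 ≈ -8.2835e+9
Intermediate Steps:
m = 1899 (m = 9 + (-23 - 19)*(-34 - 11) = 9 - 42*(-45) = 9 + 1890 = 1899)
B(z) = (-1 + 2*z*(2 + z))² (B(z) = ((2 + z)*(2*z) - 1)² = (2*z*(2 + z) - 1)² = (-1 + 2*z*(2 + z))²)
B(m)/(-6293) = (-1 + 2*1899² + 4*1899)²/(-6293) = (-1 + 2*3606201 + 7596)²*(-1/6293) = (-1 + 7212402 + 7596)²*(-1/6293) = 7219997²*(-1/6293) = 52128356680009*(-1/6293) = -52128356680009/6293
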